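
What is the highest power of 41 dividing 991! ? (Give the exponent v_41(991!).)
v_41(991!) = 24

Legendre's formula: v_p(n!) = Σ_{k ≥ 1} ⌊n / p^k⌋. For p = 41, n = 991, the terms are:
  ⌊991/41^1⌋ = ⌊991/41⌋ = 24
(the next term ⌊991/41^2⌋ = 0, terminating the sum). Summing: v_41(991!) = 24 = 24.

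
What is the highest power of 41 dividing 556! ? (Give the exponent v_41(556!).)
v_41(556!) = 13

Legendre's formula: v_p(n!) = Σ_{k ≥ 1} ⌊n / p^k⌋. For p = 41, n = 556, the terms are:
  ⌊556/41^1⌋ = ⌊556/41⌋ = 13
(the next term ⌊556/41^2⌋ = 0, terminating the sum). Summing: v_41(556!) = 13 = 13.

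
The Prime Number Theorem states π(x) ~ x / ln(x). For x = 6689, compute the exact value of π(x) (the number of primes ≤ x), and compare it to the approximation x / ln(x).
π(6689) = 862;  x/ln(x) ≈ 759.40;  relative error ≈ 11.90%.

Directly count primes up to 6689: π(6689) = 862. The PNT approximation gives 6689/ln(6689) ≈ 6689/8.80822 ≈ 759.40. Relative error (π(x) − x/ln(x)) / π(x) ≈ 11.90%; the approximation is known to undercount slightly (Li(x) is a better estimate).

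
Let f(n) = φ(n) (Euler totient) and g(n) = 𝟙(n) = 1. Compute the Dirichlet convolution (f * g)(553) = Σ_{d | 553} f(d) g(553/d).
(φ * 𝟙)(553) = 553

Divisors of 553: [1, 7, 79, 553]. For each d | 553:
  d = 1: φ(1) · 𝟙(553/1) = 1 · 1 = 1
  d = 7: φ(7) · 𝟙(553/7) = 6 · 1 = 6
  d = 79: φ(79) · 𝟙(553/79) = 78 · 1 = 78
  d = 553: φ(553) · 𝟙(553/553) = 468 · 1 = 468
Summing: (φ * 𝟙)(553) = 1 + 6 + 78 + 468 = 553.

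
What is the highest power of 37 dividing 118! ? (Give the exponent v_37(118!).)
v_37(118!) = 3

Legendre's formula: v_p(n!) = Σ_{k ≥ 1} ⌊n / p^k⌋. For p = 37, n = 118, the terms are:
  ⌊118/37^1⌋ = ⌊118/37⌋ = 3
(the next term ⌊118/37^2⌋ = 0, terminating the sum). Summing: v_37(118!) = 3 = 3.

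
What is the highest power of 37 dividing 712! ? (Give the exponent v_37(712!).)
v_37(712!) = 19

Legendre's formula: v_p(n!) = Σ_{k ≥ 1} ⌊n / p^k⌋. For p = 37, n = 712, the terms are:
  ⌊712/37^1⌋ = ⌊712/37⌋ = 19
(the next term ⌊712/37^2⌋ = 0, terminating the sum). Summing: v_37(712!) = 19 = 19.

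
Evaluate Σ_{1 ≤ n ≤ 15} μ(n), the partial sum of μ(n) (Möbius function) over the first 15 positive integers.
Σ_{n ≤ 15} μ(n) = -1

Compute μ(n) for each 1 ≤ n ≤ 15: μ(1) = 1, μ(2) = -1, μ(3) = -1, μ(4) = 0, μ(5) = -1, μ(6) = 1, μ(7) = -1, μ(8) = 0, μ(9) = 0, μ(10) = 1, μ(11) = -1, μ(12) = 0, μ(13) = -1, μ(14) = 1, μ(15) = 1. Summing all 15 values: -1. (Mertens function M(x) = Σ_{n ≤ x} μ(n); on average M(x) should be small (PNT ⟺ M(x) = o(x)).)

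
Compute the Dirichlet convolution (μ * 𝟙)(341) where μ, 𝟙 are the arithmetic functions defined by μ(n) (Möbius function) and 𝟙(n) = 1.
(μ * 𝟙)(341) = 0

Divisors of 341: [1, 11, 31, 341]. For each d | 341:
  d = 1: μ(1) · 𝟙(341/1) = 1 · 1 = 1
  d = 11: μ(11) · 𝟙(341/11) = -1 · 1 = -1
  d = 31: μ(31) · 𝟙(341/31) = -1 · 1 = -1
  d = 341: μ(341) · 𝟙(341/341) = 1 · 1 = 1
Summing: (μ * 𝟙)(341) = 1 + -1 + -1 + 1 = 0.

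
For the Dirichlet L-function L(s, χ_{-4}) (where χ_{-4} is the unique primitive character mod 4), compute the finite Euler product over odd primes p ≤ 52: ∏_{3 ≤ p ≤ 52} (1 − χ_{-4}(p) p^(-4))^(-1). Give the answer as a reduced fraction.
∏ = 424022009220093808147330044599350686845258380222853/428762185161728930691534489551822091105495385374720

The odd primes p ≤ 52 are [3, 5, 7, 11, 13, 17, 19, 23, 29, 31, 37, 41, 43, 47]. For each, χ(p) = 1 if p ≡ 1 mod 4, χ(p) = −1 if p ≡ 3 mod 4. Taking (1 − χ(p)/p^4)^(-1) = p^4/(p^4 − χ(p)): (1 − (-1)/3^4)^(-1) · (1 − (1)/5^4)^(-1) · (1 − (-1)/7^4)^(-1) · (1 − (-1)/11^4)^(-1) · (1 − (1)/13^4)^(-1) · (1 − (1)/17^4)^(-1) · (1 − (-1)/19^4)^(-1) · (1 − (-1)/23^4)^(-1) · (1 − (1)/29^4)^(-1) · (1 − (-1)/31^4)^(-1) · (1 − (1)/37^4)^(-1) · (1 − (1)/41^4)^(-1) · (1 − (-1)/43^4)^(-1) · (1 − (-1)/47^4)^(-1) = 424022009220093808147330044599350686845258380222853/428762185161728930691534489551822091105495385374720.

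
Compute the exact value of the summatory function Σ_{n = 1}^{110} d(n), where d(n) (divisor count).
Σ_{n ≤ 110} d(n) = 538

Compute d(n) for each 1 ≤ n ≤ 110: d(1) = 1, d(2) = 2, d(3) = 2, d(4) = 3, d(5) = 2, d(6) = 4, d(7) = 2, d(8) = 4, d(9) = 3, d(10) = 4, d(11) = 2, d(12) = 6, d(13) = 2, d(14) = 4, d(15) = 4, d(16) = 5, d(17) = 2, d(18) = 6, d(19) = 2, d(20) = 6, d(21) = 4, d(22) = 4, d(23) = 2, d(24) = 8, d(25) = 3, d(26) = 4, d(27) = 4, d(28) = 6, d(29) = 2, d(30) = 8, d(31) = 2, d(32) = 6, d(33) = 4, d(34) = 4, d(35) = 4, d(36) = 9, d(37) = 2, d(38) = 4, d(39) = 4, d(40) = 8, d(41) = 2, d(42) = 8, d(43) = 2, d(44) = 6, d(45) = 6, d(46) = 4, d(47) = 2, d(48) = 10, d(49) = 3, d(50) = 6, d(51) = 4, d(52) = 6, d(53) = 2, d(54) = 8, d(55) = 4, d(56) = 8, d(57) = 4, d(58) = 4, d(59) = 2, d(60) = 12, d(61) = 2, d(62) = 4, d(63) = 6, d(64) = 7, d(65) = 4, d(66) = 8, d(67) = 2, d(68) = 6, d(69) = 4, d(70) = 8, d(71) = 2, d(72) = 12, d(73) = 2, d(74) = 4, d(75) = 6, d(76) = 6, d(77) = 4, d(78) = 8, d(79) = 2, d(80) = 10, d(81) = 5, d(82) = 4, d(83) = 2, d(84) = 12, d(85) = 4, d(86) = 4, d(87) = 4, d(88) = 8, d(89) = 2, d(90) = 12, d(91) = 4, d(92) = 6, d(93) = 4, d(94) = 4, d(95) = 4, d(96) = 12, d(97) = 2, d(98) = 6, d(99) = 6, d(100) = 9, d(101) = 2, d(102) = 8, d(103) = 2, d(104) = 8, d(105) = 8, d(106) = 4, d(107) = 2, d(108) = 12, d(109) = 2, d(110) = 8. Summing all 110 values: 538. (Dirichlet's divisor formula: Σ_{n ≤ x} d(n) = x ln(x) + (2γ − 1) x + O(√x). For x = 110, the asymptotic estimate is ≈ 534.04.)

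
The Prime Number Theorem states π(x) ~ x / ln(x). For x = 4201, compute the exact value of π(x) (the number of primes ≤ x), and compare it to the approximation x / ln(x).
π(4201) = 575;  x/ln(x) ≈ 503.53;  relative error ≈ 12.43%.

Directly count primes up to 4201: π(4201) = 575. The PNT approximation gives 4201/ln(4201) ≈ 4201/8.34308 ≈ 503.53. Relative error (π(x) − x/ln(x)) / π(x) ≈ 12.43%; the approximation is known to undercount slightly (Li(x) is a better estimate).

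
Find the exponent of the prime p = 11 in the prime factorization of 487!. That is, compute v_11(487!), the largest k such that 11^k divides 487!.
v_11(487!) = 48

Legendre's formula: v_p(n!) = Σ_{k ≥ 1} ⌊n / p^k⌋. For p = 11, n = 487, the terms are:
  ⌊487/11^1⌋ = ⌊487/11⌋ = 44
  ⌊487/11^2⌋ = ⌊487/121⌋ = 4
(the next term ⌊487/11^3⌋ = 0, terminating the sum). Summing: v_11(487!) = 44 + 4 = 48.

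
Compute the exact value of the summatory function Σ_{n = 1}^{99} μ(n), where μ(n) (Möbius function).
Σ_{n ≤ 99} μ(n) = 1

Compute μ(n) for each 1 ≤ n ≤ 99: μ(1) = 1, μ(2) = -1, μ(3) = -1, μ(4) = 0, μ(5) = -1, μ(6) = 1, μ(7) = -1, μ(8) = 0, μ(9) = 0, μ(10) = 1, μ(11) = -1, μ(12) = 0, μ(13) = -1, μ(14) = 1, μ(15) = 1, μ(16) = 0, μ(17) = -1, μ(18) = 0, μ(19) = -1, μ(20) = 0, μ(21) = 1, μ(22) = 1, μ(23) = -1, μ(24) = 0, μ(25) = 0, μ(26) = 1, μ(27) = 0, μ(28) = 0, μ(29) = -1, μ(30) = -1, μ(31) = -1, μ(32) = 0, μ(33) = 1, μ(34) = 1, μ(35) = 1, μ(36) = 0, μ(37) = -1, μ(38) = 1, μ(39) = 1, μ(40) = 0, μ(41) = -1, μ(42) = -1, μ(43) = -1, μ(44) = 0, μ(45) = 0, μ(46) = 1, μ(47) = -1, μ(48) = 0, μ(49) = 0, μ(50) = 0, μ(51) = 1, μ(52) = 0, μ(53) = -1, μ(54) = 0, μ(55) = 1, μ(56) = 0, μ(57) = 1, μ(58) = 1, μ(59) = -1, μ(60) = 0, μ(61) = -1, μ(62) = 1, μ(63) = 0, μ(64) = 0, μ(65) = 1, μ(66) = -1, μ(67) = -1, μ(68) = 0, μ(69) = 1, μ(70) = -1, μ(71) = -1, μ(72) = 0, μ(73) = -1, μ(74) = 1, μ(75) = 0, μ(76) = 0, μ(77) = 1, μ(78) = -1, μ(79) = -1, μ(80) = 0, μ(81) = 0, μ(82) = 1, μ(83) = -1, μ(84) = 0, μ(85) = 1, μ(86) = 1, μ(87) = 1, μ(88) = 0, μ(89) = -1, μ(90) = 0, μ(91) = 1, μ(92) = 0, μ(93) = 1, μ(94) = 1, μ(95) = 1, μ(96) = 0, μ(97) = -1, μ(98) = 0, μ(99) = 0. Summing all 99 values: 1. (Mertens function M(x) = Σ_{n ≤ x} μ(n); on average M(x) should be small (PNT ⟺ M(x) = o(x)).)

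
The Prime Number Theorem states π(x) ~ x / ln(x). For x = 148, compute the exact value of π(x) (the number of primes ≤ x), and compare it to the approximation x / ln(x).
π(148) = 34;  x/ln(x) ≈ 29.62;  relative error ≈ 12.89%.

Directly count primes up to 148: π(148) = 34. The PNT approximation gives 148/ln(148) ≈ 148/4.99721 ≈ 29.62. Relative error (π(x) − x/ln(x)) / π(x) ≈ 12.89%; the approximation is known to undercount slightly (Li(x) is a better estimate).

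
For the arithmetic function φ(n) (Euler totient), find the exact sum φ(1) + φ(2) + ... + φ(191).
Σ_{n ≤ 191} φ(n) = 11166

Compute φ(n) for each 1 ≤ n ≤ 191: φ(1) = 1, φ(2) = 1, φ(3) = 2, φ(4) = 2, φ(5) = 4, φ(6) = 2, φ(7) = 6, φ(8) = 4, φ(9) = 6, φ(10) = 4, φ(11) = 10, φ(12) = 4, φ(13) = 12, φ(14) = 6, φ(15) = 8, φ(16) = 8, φ(17) = 16, φ(18) = 6, φ(19) = 18, φ(20) = 8, φ(21) = 12, φ(22) = 10, φ(23) = 22, φ(24) = 8, φ(25) = 20, φ(26) = 12, φ(27) = 18, φ(28) = 12, φ(29) = 28, φ(30) = 8, φ(31) = 30, φ(32) = 16, φ(33) = 20, φ(34) = 16, φ(35) = 24, φ(36) = 12, φ(37) = 36, φ(38) = 18, φ(39) = 24, φ(40) = 16, φ(41) = 40, φ(42) = 12, φ(43) = 42, φ(44) = 20, φ(45) = 24, φ(46) = 22, φ(47) = 46, φ(48) = 16, φ(49) = 42, φ(50) = 20, φ(51) = 32, φ(52) = 24, φ(53) = 52, φ(54) = 18, φ(55) = 40, φ(56) = 24, φ(57) = 36, φ(58) = 28, φ(59) = 58, φ(60) = 16, φ(61) = 60, φ(62) = 30, φ(63) = 36, φ(64) = 32, φ(65) = 48, φ(66) = 20, φ(67) = 66, φ(68) = 32, φ(69) = 44, φ(70) = 24, φ(71) = 70, φ(72) = 24, φ(73) = 72, φ(74) = 36, φ(75) = 40, φ(76) = 36, φ(77) = 60, φ(78) = 24, φ(79) = 78, φ(80) = 32, φ(81) = 54, φ(82) = 40, φ(83) = 82, φ(84) = 24, φ(85) = 64, φ(86) = 42, φ(87) = 56, φ(88) = 40, φ(89) = 88, φ(90) = 24, φ(91) = 72, φ(92) = 44, φ(93) = 60, φ(94) = 46, φ(95) = 72, φ(96) = 32, φ(97) = 96, φ(98) = 42, φ(99) = 60, φ(100) = 40, φ(101) = 100, φ(102) = 32, φ(103) = 102, φ(104) = 48, φ(105) = 48, φ(106) = 52, φ(107) = 106, φ(108) = 36, φ(109) = 108, φ(110) = 40, φ(111) = 72, φ(112) = 48, φ(113) = 112, φ(114) = 36, φ(115) = 88, φ(116) = 56, φ(117) = 72, φ(118) = 58, φ(119) = 96, φ(120) = 32, φ(121) = 110, φ(122) = 60, φ(123) = 80, φ(124) = 60, φ(125) = 100, φ(126) = 36, φ(127) = 126, φ(128) = 64, φ(129) = 84, φ(130) = 48, φ(131) = 130, φ(132) = 40, φ(133) = 108, φ(134) = 66, φ(135) = 72, φ(136) = 64, φ(137) = 136, φ(138) = 44, φ(139) = 138, φ(140) = 48, φ(141) = 92, φ(142) = 70, φ(143) = 120, φ(144) = 48, φ(145) = 112, φ(146) = 72, φ(147) = 84, φ(148) = 72, φ(149) = 148, φ(150) = 40, φ(151) = 150, φ(152) = 72, φ(153) = 96, φ(154) = 60, φ(155) = 120, φ(156) = 48, φ(157) = 156, φ(158) = 78, φ(159) = 104, φ(160) = 64, φ(161) = 132, φ(162) = 54, φ(163) = 162, φ(164) = 80, φ(165) = 80, φ(166) = 82, φ(167) = 166, φ(168) = 48, φ(169) = 156, φ(170) = 64, φ(171) = 108, φ(172) = 84, φ(173) = 172, φ(174) = 56, φ(175) = 120, φ(176) = 80, φ(177) = 116, φ(178) = 88, φ(179) = 178, φ(180) = 48, φ(181) = 180, φ(182) = 72, φ(183) = 120, φ(184) = 88, φ(185) = 144, φ(186) = 60, φ(187) = 160, φ(188) = 92, φ(189) = 108, φ(190) = 72, φ(191) = 190. Summing all 191 values: 11166. (Average order: Σ_{n ≤ x} φ(n) ~ (3/π²) x². For x = 191, (3/π²)·191² ≈ 11088.89.)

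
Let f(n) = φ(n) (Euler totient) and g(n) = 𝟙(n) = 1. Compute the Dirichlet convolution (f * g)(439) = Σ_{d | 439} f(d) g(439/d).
(φ * 𝟙)(439) = 439

Divisors of 439: [1, 439]. For each d | 439:
  d = 1: φ(1) · 𝟙(439/1) = 1 · 1 = 1
  d = 439: φ(439) · 𝟙(439/439) = 438 · 1 = 438
Summing: (φ * 𝟙)(439) = 1 + 438 = 439.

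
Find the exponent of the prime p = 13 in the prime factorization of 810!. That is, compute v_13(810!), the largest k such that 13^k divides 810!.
v_13(810!) = 66

Legendre's formula: v_p(n!) = Σ_{k ≥ 1} ⌊n / p^k⌋. For p = 13, n = 810, the terms are:
  ⌊810/13^1⌋ = ⌊810/13⌋ = 62
  ⌊810/13^2⌋ = ⌊810/169⌋ = 4
(the next term ⌊810/13^3⌋ = 0, terminating the sum). Summing: v_13(810!) = 62 + 4 = 66.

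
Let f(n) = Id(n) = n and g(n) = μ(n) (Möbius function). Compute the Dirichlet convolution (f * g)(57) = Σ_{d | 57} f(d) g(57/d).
(Id * μ)(57) = 36

Divisors of 57: [1, 3, 19, 57]. For each d | 57:
  d = 1: Id(1) · μ(57/1) = 1 · 1 = 1
  d = 3: Id(3) · μ(57/3) = 3 · -1 = -3
  d = 19: Id(19) · μ(57/19) = 19 · -1 = -19
  d = 57: Id(57) · μ(57/57) = 57 · 1 = 57
Summing: (Id * μ)(57) = 1 + -3 + -19 + 57 = 36.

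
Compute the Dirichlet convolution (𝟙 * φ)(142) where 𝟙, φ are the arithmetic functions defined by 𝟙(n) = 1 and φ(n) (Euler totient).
(𝟙 * φ)(142) = 142

Divisors of 142: [1, 2, 71, 142]. For each d | 142:
  d = 1: 𝟙(1) · φ(142/1) = 1 · 70 = 70
  d = 2: 𝟙(2) · φ(142/2) = 1 · 70 = 70
  d = 71: 𝟙(71) · φ(142/71) = 1 · 1 = 1
  d = 142: 𝟙(142) · φ(142/142) = 1 · 1 = 1
Summing: (𝟙 * φ)(142) = 70 + 70 + 1 + 1 = 142.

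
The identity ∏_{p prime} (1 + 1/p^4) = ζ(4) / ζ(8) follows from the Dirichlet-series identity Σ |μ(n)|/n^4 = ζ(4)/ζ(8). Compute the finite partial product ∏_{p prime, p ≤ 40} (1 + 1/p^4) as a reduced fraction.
∏ = 706902957735712331680943125904125462935190109312/655798773317600826641830943030775489929079680625

The primes p ≤ 40 are [2, 3, 5, 7, 11, 13, 17, 19, 23, 29, 31, 37]. For each, (1 + 1/p^4) = (p^4 + 1)/p^4. Multiplying these fractions over p ∈ [2, 3, 5, 7, 11, 13, 17, 19, 23, 29, 31, 37] gives 706902957735712331680943125904125462935190109312/655798773317600826641830943030775489929079680625. (In the limit P → ∞ this tends to ζ(4)/ζ(8).)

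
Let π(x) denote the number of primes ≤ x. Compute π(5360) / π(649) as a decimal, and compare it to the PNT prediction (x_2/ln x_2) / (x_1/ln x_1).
π(5360)/π(649) = 708/118 ≈ 6.0000;  PNT prediction ≈ 6.2282.

π(649) = 118 and π(5360) = 708, so π(5360)/π(649) ≈ 6.0000. The PNT-predicted ratio is (5360/ln(5360)) / (649/ln(649)) ≈ 6.2282. The two agree to within a few percent, as expected.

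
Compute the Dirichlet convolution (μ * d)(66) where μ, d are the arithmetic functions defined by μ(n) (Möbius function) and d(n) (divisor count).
(μ * d)(66) = 1

Divisors of 66: [1, 2, 3, 6, 11, 22, 33, 66]. For each d | 66:
  d = 1: μ(1) · d(66/1) = 1 · 8 = 8
  d = 2: μ(2) · d(66/2) = -1 · 4 = -4
  d = 3: μ(3) · d(66/3) = -1 · 4 = -4
  d = 6: μ(6) · d(66/6) = 1 · 2 = 2
  d = 11: μ(11) · d(66/11) = -1 · 4 = -4
  d = 22: μ(22) · d(66/22) = 1 · 2 = 2
  d = 33: μ(33) · d(66/33) = 1 · 2 = 2
  d = 66: μ(66) · d(66/66) = -1 · 1 = -1
Summing: (μ * d)(66) = 8 + -4 + -4 + 2 + -4 + 2 + 2 + -1 = 1.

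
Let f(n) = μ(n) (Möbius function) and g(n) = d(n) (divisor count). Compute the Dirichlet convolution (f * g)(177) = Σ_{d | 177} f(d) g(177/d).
(μ * d)(177) = 1

Divisors of 177: [1, 3, 59, 177]. For each d | 177:
  d = 1: μ(1) · d(177/1) = 1 · 4 = 4
  d = 3: μ(3) · d(177/3) = -1 · 2 = -2
  d = 59: μ(59) · d(177/59) = -1 · 2 = -2
  d = 177: μ(177) · d(177/177) = 1 · 1 = 1
Summing: (μ * d)(177) = 4 + -2 + -2 + 1 = 1.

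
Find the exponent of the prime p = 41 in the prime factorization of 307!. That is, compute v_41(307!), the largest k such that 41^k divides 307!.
v_41(307!) = 7

Legendre's formula: v_p(n!) = Σ_{k ≥ 1} ⌊n / p^k⌋. For p = 41, n = 307, the terms are:
  ⌊307/41^1⌋ = ⌊307/41⌋ = 7
(the next term ⌊307/41^2⌋ = 0, terminating the sum). Summing: v_41(307!) = 7 = 7.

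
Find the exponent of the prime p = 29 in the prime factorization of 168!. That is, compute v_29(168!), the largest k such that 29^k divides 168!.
v_29(168!) = 5

Legendre's formula: v_p(n!) = Σ_{k ≥ 1} ⌊n / p^k⌋. For p = 29, n = 168, the terms are:
  ⌊168/29^1⌋ = ⌊168/29⌋ = 5
(the next term ⌊168/29^2⌋ = 0, terminating the sum). Summing: v_29(168!) = 5 = 5.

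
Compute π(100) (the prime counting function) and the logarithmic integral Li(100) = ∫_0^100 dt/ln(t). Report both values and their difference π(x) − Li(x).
π(100) = 25;  Li(100) ≈ 30.13;  π(x) − Li(x) ≈ -5.13.

Direct count of primes ≤ 100 gives π(100) = 25. Numerical evaluation of the logarithmic integral gives Li(100) ≈ 30.13. The difference π(x) − Li(x) ≈ -5.13 is typically negative for small/moderate x (Li(x) overestimates), though Littlewood's theorem shows this sign changes infinitely often.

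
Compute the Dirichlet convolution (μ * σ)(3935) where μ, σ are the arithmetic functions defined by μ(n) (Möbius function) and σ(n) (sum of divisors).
(μ * σ)(3935) = 3935

Divisors of 3935: [1, 5, 787, 3935]. For each d | 3935:
  d = 1: μ(1) · σ(3935/1) = 1 · 4728 = 4728
  d = 5: μ(5) · σ(3935/5) = -1 · 788 = -788
  d = 787: μ(787) · σ(3935/787) = -1 · 6 = -6
  d = 3935: μ(3935) · σ(3935/3935) = 1 · 1 = 1
Summing: (μ * σ)(3935) = 4728 + -788 + -6 + 1 = 3935.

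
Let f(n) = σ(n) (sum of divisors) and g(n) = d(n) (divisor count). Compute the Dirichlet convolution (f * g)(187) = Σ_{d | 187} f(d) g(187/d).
(σ * d)(187) = 280

Divisors of 187: [1, 11, 17, 187]. For each d | 187:
  d = 1: σ(1) · d(187/1) = 1 · 4 = 4
  d = 11: σ(11) · d(187/11) = 12 · 2 = 24
  d = 17: σ(17) · d(187/17) = 18 · 2 = 36
  d = 187: σ(187) · d(187/187) = 216 · 1 = 216
Summing: (σ * d)(187) = 4 + 24 + 36 + 216 = 280.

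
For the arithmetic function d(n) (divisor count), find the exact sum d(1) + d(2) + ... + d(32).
Σ_{n ≤ 32} d(n) = 119

Compute d(n) for each 1 ≤ n ≤ 32: d(1) = 1, d(2) = 2, d(3) = 2, d(4) = 3, d(5) = 2, d(6) = 4, d(7) = 2, d(8) = 4, d(9) = 3, d(10) = 4, d(11) = 2, d(12) = 6, d(13) = 2, d(14) = 4, d(15) = 4, d(16) = 5, d(17) = 2, d(18) = 6, d(19) = 2, d(20) = 6, d(21) = 4, d(22) = 4, d(23) = 2, d(24) = 8, d(25) = 3, d(26) = 4, d(27) = 4, d(28) = 6, d(29) = 2, d(30) = 8, d(31) = 2, d(32) = 6. Summing all 32 values: 119. (Dirichlet's divisor formula: Σ_{n ≤ x} d(n) = x ln(x) + (2γ − 1) x + O(√x). For x = 32, the asymptotic estimate is ≈ 115.85.)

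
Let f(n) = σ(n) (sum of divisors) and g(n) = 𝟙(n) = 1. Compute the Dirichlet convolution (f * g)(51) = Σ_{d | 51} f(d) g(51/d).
(σ * 𝟙)(51) = 95

Divisors of 51: [1, 3, 17, 51]. For each d | 51:
  d = 1: σ(1) · 𝟙(51/1) = 1 · 1 = 1
  d = 3: σ(3) · 𝟙(51/3) = 4 · 1 = 4
  d = 17: σ(17) · 𝟙(51/17) = 18 · 1 = 18
  d = 51: σ(51) · 𝟙(51/51) = 72 · 1 = 72
Summing: (σ * 𝟙)(51) = 1 + 4 + 18 + 72 = 95.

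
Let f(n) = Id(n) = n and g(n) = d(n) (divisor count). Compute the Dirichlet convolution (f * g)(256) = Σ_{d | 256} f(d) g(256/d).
(Id * d)(256) = 1013

Divisors of 256: [1, 2, 4, 8, 16, 32, 64, 128, 256]. For each d | 256:
  d = 1: Id(1) · d(256/1) = 1 · 9 = 9
  d = 2: Id(2) · d(256/2) = 2 · 8 = 16
  d = 4: Id(4) · d(256/4) = 4 · 7 = 28
  d = 8: Id(8) · d(256/8) = 8 · 6 = 48
  d = 16: Id(16) · d(256/16) = 16 · 5 = 80
  d = 32: Id(32) · d(256/32) = 32 · 4 = 128
  d = 64: Id(64) · d(256/64) = 64 · 3 = 192
  d = 128: Id(128) · d(256/128) = 128 · 2 = 256
  d = 256: Id(256) · d(256/256) = 256 · 1 = 256
Summing: (Id * d)(256) = 9 + 16 + 28 + 48 + 80 + 128 + 192 + 256 + 256 = 1013.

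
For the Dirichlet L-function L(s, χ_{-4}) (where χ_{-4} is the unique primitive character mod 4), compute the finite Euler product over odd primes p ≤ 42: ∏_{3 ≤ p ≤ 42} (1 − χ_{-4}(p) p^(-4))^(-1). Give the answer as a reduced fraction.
∏ = 432087862418865343553833546534281744421/436917989841417958707951316628574044160

The odd primes p ≤ 42 are [3, 5, 7, 11, 13, 17, 19, 23, 29, 31, 37, 41]. For each, χ(p) = 1 if p ≡ 1 mod 4, χ(p) = −1 if p ≡ 3 mod 4. Taking (1 − χ(p)/p^4)^(-1) = p^4/(p^4 − χ(p)): (1 − (-1)/3^4)^(-1) · (1 − (1)/5^4)^(-1) · (1 − (-1)/7^4)^(-1) · (1 − (-1)/11^4)^(-1) · (1 − (1)/13^4)^(-1) · (1 − (1)/17^4)^(-1) · (1 − (-1)/19^4)^(-1) · (1 − (-1)/23^4)^(-1) · (1 − (1)/29^4)^(-1) · (1 − (-1)/31^4)^(-1) · (1 − (1)/37^4)^(-1) · (1 − (1)/41^4)^(-1) = 432087862418865343553833546534281744421/436917989841417958707951316628574044160.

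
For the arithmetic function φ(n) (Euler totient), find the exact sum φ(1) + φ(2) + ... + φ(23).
Σ_{n ≤ 23} φ(n) = 172

Compute φ(n) for each 1 ≤ n ≤ 23: φ(1) = 1, φ(2) = 1, φ(3) = 2, φ(4) = 2, φ(5) = 4, φ(6) = 2, φ(7) = 6, φ(8) = 4, φ(9) = 6, φ(10) = 4, φ(11) = 10, φ(12) = 4, φ(13) = 12, φ(14) = 6, φ(15) = 8, φ(16) = 8, φ(17) = 16, φ(18) = 6, φ(19) = 18, φ(20) = 8, φ(21) = 12, φ(22) = 10, φ(23) = 22. Summing all 23 values: 172. (Average order: Σ_{n ≤ x} φ(n) ~ (3/π²) x². For x = 23, (3/π²)·23² ≈ 160.80.)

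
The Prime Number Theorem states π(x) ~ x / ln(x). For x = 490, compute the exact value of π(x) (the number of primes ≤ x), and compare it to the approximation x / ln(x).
π(490) = 93;  x/ln(x) ≈ 79.10;  relative error ≈ 14.94%.

Directly count primes up to 490: π(490) = 93. The PNT approximation gives 490/ln(490) ≈ 490/6.19441 ≈ 79.10. Relative error (π(x) − x/ln(x)) / π(x) ≈ 14.94%; the approximation is known to undercount slightly (Li(x) is a better estimate).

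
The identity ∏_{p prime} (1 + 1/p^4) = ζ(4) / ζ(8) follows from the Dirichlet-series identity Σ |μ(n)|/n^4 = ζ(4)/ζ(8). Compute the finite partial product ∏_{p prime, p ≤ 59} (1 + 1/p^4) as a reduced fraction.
∏ = 268899977463896666211538700535176520374989057685372088116157788269917908013056/249460108221570249996046380281539524912894104533469497356108318512969044025625

The primes p ≤ 59 are [2, 3, 5, 7, 11, 13, 17, 19, 23, 29, 31, 37, 41, 43, 47, 53, 59]. For each, (1 + 1/p^4) = (p^4 + 1)/p^4. Multiplying these fractions over p ∈ [2, 3, 5, 7, 11, 13, 17, 19, 23, 29, 31, 37, 41, 43, 47, 53, 59] gives 268899977463896666211538700535176520374989057685372088116157788269917908013056/249460108221570249996046380281539524912894104533469497356108318512969044025625. (In the limit P → ∞ this tends to ζ(4)/ζ(8).)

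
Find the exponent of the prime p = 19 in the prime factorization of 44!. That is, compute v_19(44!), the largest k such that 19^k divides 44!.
v_19(44!) = 2

Legendre's formula: v_p(n!) = Σ_{k ≥ 1} ⌊n / p^k⌋. For p = 19, n = 44, the terms are:
  ⌊44/19^1⌋ = ⌊44/19⌋ = 2
(the next term ⌊44/19^2⌋ = 0, terminating the sum). Summing: v_19(44!) = 2 = 2.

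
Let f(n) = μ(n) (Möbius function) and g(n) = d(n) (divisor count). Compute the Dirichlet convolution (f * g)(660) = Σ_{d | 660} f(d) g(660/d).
(μ * d)(660) = 1

Divisors of 660: [1, 2, 3, 4, 5, 6, 10, 11, 12, 15, 20, 22, 30, 33, 44, 55, 60, 66, 110, 132, 165, 220, 330, 660]. For each d | 660:
  d = 1: μ(1) · d(660/1) = 1 · 24 = 24
  d = 2: μ(2) · d(660/2) = -1 · 16 = -16
  d = 3: μ(3) · d(660/3) = -1 · 12 = -12
  d = 4: μ(4) · d(660/4) = 0 · 8 = 0
  d = 5: μ(5) · d(660/5) = -1 · 12 = -12
  d = 6: μ(6) · d(660/6) = 1 · 8 = 8
  d = 10: μ(10) · d(660/10) = 1 · 8 = 8
  d = 11: μ(11) · d(660/11) = -1 · 12 = -12
  d = 12: μ(12) · d(660/12) = 0 · 4 = 0
  d = 15: μ(15) · d(660/15) = 1 · 6 = 6
  d = 20: μ(20) · d(660/20) = 0 · 4 = 0
  d = 22: μ(22) · d(660/22) = 1 · 8 = 8
  d = 30: μ(30) · d(660/30) = -1 · 4 = -4
  d = 33: μ(33) · d(660/33) = 1 · 6 = 6
  d = 44: μ(44) · d(660/44) = 0 · 4 = 0
  d = 55: μ(55) · d(660/55) = 1 · 6 = 6
  d = 60: μ(60) · d(660/60) = 0 · 2 = 0
  d = 66: μ(66) · d(660/66) = -1 · 4 = -4
  d = 110: μ(110) · d(660/110) = -1 · 4 = -4
  d = 132: μ(132) · d(660/132) = 0 · 2 = 0
  d = 165: μ(165) · d(660/165) = -1 · 3 = -3
  d = 220: μ(220) · d(660/220) = 0 · 2 = 0
  d = 330: μ(330) · d(660/330) = 1 · 2 = 2
  d = 660: μ(660) · d(660/660) = 0 · 1 = 0
Summing: (μ * d)(660) = 24 + -16 + -12 + 0 + -12 + 8 + 8 + -12 + 0 + 6 + 0 + 8 + -4 + 6 + 0 + 6 + 0 + -4 + -4 + 0 + -3 + 0 + 2 + 0 = 1.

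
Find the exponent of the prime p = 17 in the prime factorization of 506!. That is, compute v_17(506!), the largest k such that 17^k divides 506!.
v_17(506!) = 30

Legendre's formula: v_p(n!) = Σ_{k ≥ 1} ⌊n / p^k⌋. For p = 17, n = 506, the terms are:
  ⌊506/17^1⌋ = ⌊506/17⌋ = 29
  ⌊506/17^2⌋ = ⌊506/289⌋ = 1
(the next term ⌊506/17^3⌋ = 0, terminating the sum). Summing: v_17(506!) = 29 + 1 = 30.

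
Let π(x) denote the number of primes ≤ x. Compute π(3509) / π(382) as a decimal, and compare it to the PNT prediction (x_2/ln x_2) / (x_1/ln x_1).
π(3509)/π(382) = 489/75 ≈ 6.5200;  PNT prediction ≈ 6.6903.

π(382) = 75 and π(3509) = 489, so π(3509)/π(382) ≈ 6.5200. The PNT-predicted ratio is (3509/ln(3509)) / (382/ln(382)) ≈ 6.6903. The two agree to within a few percent, as expected.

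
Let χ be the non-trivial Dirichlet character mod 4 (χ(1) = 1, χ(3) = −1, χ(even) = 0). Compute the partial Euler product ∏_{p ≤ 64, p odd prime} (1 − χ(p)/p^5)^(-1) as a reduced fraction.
∏ = 478212334295798677259125227573990358291095208018494528428976877948999059062284551009530475199/480056794509206891424767146601704797711651986953735424570384919662551238689346859653136384000

The odd primes p ≤ 64 are [3, 5, 7, 11, 13, 17, 19, 23, 29, 31, 37, 41, 43, 47, 53, 59, 61]. For each, χ(p) = 1 if p ≡ 1 mod 4, χ(p) = −1 if p ≡ 3 mod 4. Taking (1 − χ(p)/p^5)^(-1) = p^5/(p^5 − χ(p)): (1 − (-1)/3^5)^(-1) · (1 − (1)/5^5)^(-1) · (1 − (-1)/7^5)^(-1) · (1 − (-1)/11^5)^(-1) · (1 − (1)/13^5)^(-1) · (1 − (1)/17^5)^(-1) · (1 − (-1)/19^5)^(-1) · (1 − (-1)/23^5)^(-1) · (1 − (1)/29^5)^(-1) · (1 − (-1)/31^5)^(-1) · (1 − (1)/37^5)^(-1) · (1 − (1)/41^5)^(-1) · (1 − (-1)/43^5)^(-1) · (1 − (-1)/47^5)^(-1) · (1 − (1)/53^5)^(-1) · (1 − (-1)/59^5)^(-1) · (1 − (1)/61^5)^(-1) = 478212334295798677259125227573990358291095208018494528428976877948999059062284551009530475199/480056794509206891424767146601704797711651986953735424570384919662551238689346859653136384000.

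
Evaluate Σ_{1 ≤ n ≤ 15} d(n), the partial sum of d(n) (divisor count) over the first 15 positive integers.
Σ_{n ≤ 15} d(n) = 45

Compute d(n) for each 1 ≤ n ≤ 15: d(1) = 1, d(2) = 2, d(3) = 2, d(4) = 3, d(5) = 2, d(6) = 4, d(7) = 2, d(8) = 4, d(9) = 3, d(10) = 4, d(11) = 2, d(12) = 6, d(13) = 2, d(14) = 4, d(15) = 4. Summing all 15 values: 45. (Dirichlet's divisor formula: Σ_{n ≤ x} d(n) = x ln(x) + (2γ − 1) x + O(√x). For x = 15, the asymptotic estimate is ≈ 42.94.)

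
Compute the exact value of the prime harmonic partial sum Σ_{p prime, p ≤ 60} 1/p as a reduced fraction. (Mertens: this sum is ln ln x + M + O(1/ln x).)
Σ 1/p = 3263815694539731437539/1922760350154212639070

π(60) = 17, so the primes ≤ 60 are [2, 3, 5, 7, 11, 13, 17, 19, 23, 29, 31, 37, 41, 43, 47, 53, 59]. Summing 1/p over these primes: 3263815694539731437539/1922760350154212639070 ≈ 1.6975. Mertens estimate ln ln(60) + 0.2615 ≈ 1.6711.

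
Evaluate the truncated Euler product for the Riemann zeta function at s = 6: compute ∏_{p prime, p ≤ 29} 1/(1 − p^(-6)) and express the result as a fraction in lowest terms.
∏ = 72490271559216474168912845656112612875/71254500493223560043941297249880899584

The primes p ≤ 29 are [2, 3, 5, 7, 11, 13, 17, 19, 23, 29]. For each prime, (1 − 1/p^6)^(-1) = p^6 / (p^6 − 1). The product is (1 − 1/2^6)^(-1), (1 − 1/3^6)^(-1), (1 − 1/5^6)^(-1), (1 − 1/7^6)^(-1), (1 − 1/11^6)^(-1), (1 − 1/13^6)^(-1), (1 − 1/17^6)^(-1), (1 − 1/19^6)^(-1), (1 − 1/23^6)^(-1), (1 − 1/29^6)^(-1) = ∏ p^6 / (p^6 − 1) = 72490271559216474168912845656112612875/71254500493223560043941297249880899584.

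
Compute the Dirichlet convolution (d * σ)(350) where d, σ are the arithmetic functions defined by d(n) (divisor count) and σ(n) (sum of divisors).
(d * σ)(350) = 2300

Divisors of 350: [1, 2, 5, 7, 10, 14, 25, 35, 50, 70, 175, 350]. For each d | 350:
  d = 1: d(1) · σ(350/1) = 1 · 744 = 744
  d = 2: d(2) · σ(350/2) = 2 · 248 = 496
  d = 5: d(5) · σ(350/5) = 2 · 144 = 288
  d = 7: d(7) · σ(350/7) = 2 · 93 = 186
  d = 10: d(10) · σ(350/10) = 4 · 48 = 192
  d = 14: d(14) · σ(350/14) = 4 · 31 = 124
  d = 25: d(25) · σ(350/25) = 3 · 24 = 72
  d = 35: d(35) · σ(350/35) = 4 · 18 = 72
  d = 50: d(50) · σ(350/50) = 6 · 8 = 48
  d = 70: d(70) · σ(350/70) = 8 · 6 = 48
  d = 175: d(175) · σ(350/175) = 6 · 3 = 18
  d = 350: d(350) · σ(350/350) = 12 · 1 = 12
Summing: (d * σ)(350) = 744 + 496 + 288 + 186 + 192 + 124 + 72 + 72 + 48 + 48 + 18 + 12 = 2300.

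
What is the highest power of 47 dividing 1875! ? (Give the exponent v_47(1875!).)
v_47(1875!) = 39

Legendre's formula: v_p(n!) = Σ_{k ≥ 1} ⌊n / p^k⌋. For p = 47, n = 1875, the terms are:
  ⌊1875/47^1⌋ = ⌊1875/47⌋ = 39
(the next term ⌊1875/47^2⌋ = 0, terminating the sum). Summing: v_47(1875!) = 39 = 39.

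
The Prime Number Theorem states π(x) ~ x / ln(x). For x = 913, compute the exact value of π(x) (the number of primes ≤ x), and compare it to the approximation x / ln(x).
π(913) = 156;  x/ln(x) ≈ 133.94;  relative error ≈ 14.14%.

Directly count primes up to 913: π(913) = 156. The PNT approximation gives 913/ln(913) ≈ 913/6.81674 ≈ 133.94. Relative error (π(x) − x/ln(x)) / π(x) ≈ 14.14%; the approximation is known to undercount slightly (Li(x) is a better estimate).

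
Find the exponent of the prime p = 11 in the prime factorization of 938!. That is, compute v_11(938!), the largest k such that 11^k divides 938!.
v_11(938!) = 92

Legendre's formula: v_p(n!) = Σ_{k ≥ 1} ⌊n / p^k⌋. For p = 11, n = 938, the terms are:
  ⌊938/11^1⌋ = ⌊938/11⌋ = 85
  ⌊938/11^2⌋ = ⌊938/121⌋ = 7
(the next term ⌊938/11^3⌋ = 0, terminating the sum). Summing: v_11(938!) = 85 + 7 = 92.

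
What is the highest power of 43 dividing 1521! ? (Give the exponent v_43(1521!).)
v_43(1521!) = 35

Legendre's formula: v_p(n!) = Σ_{k ≥ 1} ⌊n / p^k⌋. For p = 43, n = 1521, the terms are:
  ⌊1521/43^1⌋ = ⌊1521/43⌋ = 35
(the next term ⌊1521/43^2⌋ = 0, terminating the sum). Summing: v_43(1521!) = 35 = 35.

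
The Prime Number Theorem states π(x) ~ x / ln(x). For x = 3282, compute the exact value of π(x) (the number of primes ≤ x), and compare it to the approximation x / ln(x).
π(3282) = 462;  x/ln(x) ≈ 405.37;  relative error ≈ 12.26%.

Directly count primes up to 3282: π(3282) = 462. The PNT approximation gives 3282/ln(3282) ≈ 3282/8.09621 ≈ 405.37. Relative error (π(x) − x/ln(x)) / π(x) ≈ 12.26%; the approximation is known to undercount slightly (Li(x) is a better estimate).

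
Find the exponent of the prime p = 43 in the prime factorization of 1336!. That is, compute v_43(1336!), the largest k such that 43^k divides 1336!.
v_43(1336!) = 31

Legendre's formula: v_p(n!) = Σ_{k ≥ 1} ⌊n / p^k⌋. For p = 43, n = 1336, the terms are:
  ⌊1336/43^1⌋ = ⌊1336/43⌋ = 31
(the next term ⌊1336/43^2⌋ = 0, terminating the sum). Summing: v_43(1336!) = 31 = 31.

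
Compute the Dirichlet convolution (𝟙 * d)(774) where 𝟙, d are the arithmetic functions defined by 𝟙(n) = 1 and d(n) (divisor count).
(𝟙 * d)(774) = 54

Divisors of 774: [1, 2, 3, 6, 9, 18, 43, 86, 129, 258, 387, 774]. For each d | 774:
  d = 1: 𝟙(1) · d(774/1) = 1 · 12 = 12
  d = 2: 𝟙(2) · d(774/2) = 1 · 6 = 6
  d = 3: 𝟙(3) · d(774/3) = 1 · 8 = 8
  d = 6: 𝟙(6) · d(774/6) = 1 · 4 = 4
  d = 9: 𝟙(9) · d(774/9) = 1 · 4 = 4
  d = 18: 𝟙(18) · d(774/18) = 1 · 2 = 2
  d = 43: 𝟙(43) · d(774/43) = 1 · 6 = 6
  d = 86: 𝟙(86) · d(774/86) = 1 · 3 = 3
  d = 129: 𝟙(129) · d(774/129) = 1 · 4 = 4
  d = 258: 𝟙(258) · d(774/258) = 1 · 2 = 2
  d = 387: 𝟙(387) · d(774/387) = 1 · 2 = 2
  d = 774: 𝟙(774) · d(774/774) = 1 · 1 = 1
Summing: (𝟙 * d)(774) = 12 + 6 + 8 + 4 + 4 + 2 + 6 + 3 + 4 + 2 + 2 + 1 = 54.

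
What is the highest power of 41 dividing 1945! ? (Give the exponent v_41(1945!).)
v_41(1945!) = 48

Legendre's formula: v_p(n!) = Σ_{k ≥ 1} ⌊n / p^k⌋. For p = 41, n = 1945, the terms are:
  ⌊1945/41^1⌋ = ⌊1945/41⌋ = 47
  ⌊1945/41^2⌋ = ⌊1945/1681⌋ = 1
(the next term ⌊1945/41^3⌋ = 0, terminating the sum). Summing: v_41(1945!) = 47 + 1 = 48.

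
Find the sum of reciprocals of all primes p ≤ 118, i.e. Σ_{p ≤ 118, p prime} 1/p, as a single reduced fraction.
Σ 1/p = 58472171373748331322981543916880425472323867753/31610054640417607788145206291543662493274686990

π(118) = 30, so the primes ≤ 118 are [2, 3, 5, 7, 11, 13, 17, 19, 23, 29, 31, 37, 41, 43, 47, 53, 59, 61, 67, 71, 73, 79, 83, 89, 97, 101, 103, 107, 109, 113]. Summing 1/p over these primes: 58472171373748331322981543916880425472323867753/31610054640417607788145206291543662493274686990 ≈ 1.8498. Mertens estimate ln ln(118) + 0.2615 ≈ 1.8240.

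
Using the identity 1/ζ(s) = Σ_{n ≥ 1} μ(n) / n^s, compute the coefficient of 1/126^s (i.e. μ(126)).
μ(126) = 0

Factor n = 126 = 2 · 3^2 · 7. μ(n) = 0 if any exponent ≥ 2 (not squarefree); otherwise μ(n) = (−1)^{ω(n)} where ω(n) is the number of distinct prime factors. Applying: μ(126) = 0.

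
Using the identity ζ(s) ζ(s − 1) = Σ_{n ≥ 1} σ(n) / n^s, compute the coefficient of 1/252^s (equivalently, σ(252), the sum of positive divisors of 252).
σ(252) = 728

In the product (Σ m^0/m^s)(Σ k / k^s) = Σ (Σ_{d | n} d) / n^s, the coefficient of 1/n^s is σ(n) = Σ_{d | n} d. For n = 252, divisors are [1, 2, 3, 4, 6, 7, 9, 12, 14, 18, 21, 28, 36, 42, 63, 84, 126, 252]; summing: σ(252) = 728.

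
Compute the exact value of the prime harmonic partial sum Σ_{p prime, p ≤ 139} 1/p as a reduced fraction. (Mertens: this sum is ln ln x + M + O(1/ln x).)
Σ 1/p = 18825509850919239131453102166593625244431364344421618363/10014646650599190067509233131649940057366334653200433090

π(139) = 34, so the primes ≤ 139 are [2, 3, 5, 7, 11, 13, 17, 19, 23, 29, 31, 37, 41, 43, 47, 53, 59, 61, 67, 71, 73, 79, 83, 89, 97, 101, 103, 107, 109, 113, 127, 131, 137, 139]. Summing 1/p over these primes: 18825509850919239131453102166593625244431364344421618363/10014646650599190067509233131649940057366334653200433090 ≈ 1.8798. Mertens estimate ln ln(139) + 0.2615 ≈ 1.8577.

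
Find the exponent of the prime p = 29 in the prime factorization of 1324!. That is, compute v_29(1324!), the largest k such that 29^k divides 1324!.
v_29(1324!) = 46

Legendre's formula: v_p(n!) = Σ_{k ≥ 1} ⌊n / p^k⌋. For p = 29, n = 1324, the terms are:
  ⌊1324/29^1⌋ = ⌊1324/29⌋ = 45
  ⌊1324/29^2⌋ = ⌊1324/841⌋ = 1
(the next term ⌊1324/29^3⌋ = 0, terminating the sum). Summing: v_29(1324!) = 45 + 1 = 46.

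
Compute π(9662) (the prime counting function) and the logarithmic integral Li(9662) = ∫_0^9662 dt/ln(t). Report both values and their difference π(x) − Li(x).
π(9662) = 1193;  Li(9662) ≈ 1209.37;  π(x) − Li(x) ≈ -16.37.

Direct count of primes ≤ 9662 gives π(9662) = 1193. Numerical evaluation of the logarithmic integral gives Li(9662) ≈ 1209.37. The difference π(x) − Li(x) ≈ -16.37 is typically negative for small/moderate x (Li(x) overestimates), though Littlewood's theorem shows this sign changes infinitely often.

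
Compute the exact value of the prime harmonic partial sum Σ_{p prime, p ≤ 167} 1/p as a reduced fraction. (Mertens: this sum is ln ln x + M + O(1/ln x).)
Σ 1/p = 1840793455149223796977553240989608507934961889604586193282330007699/962947420735983927056946215901134429196419130606213075415963491270

π(167) = 39, so the primes ≤ 167 are [2, 3, 5, 7, 11, 13, 17, 19, 23, 29, 31, 37, 41, 43, 47, 53, 59, 61, 67, 71, 73, 79, 83, 89, 97, 101, 103, 107, 109, 113, 127, 131, 137, 139, 149, 151, 157, 163, 167]. Summing 1/p over these primes: 1840793455149223796977553240989608507934961889604586193282330007699/962947420735983927056946215901134429196419130606213075415963491270 ≈ 1.9116. Mertens estimate ln ln(167) + 0.2615 ≈ 1.8943.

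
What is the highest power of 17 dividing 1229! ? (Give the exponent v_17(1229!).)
v_17(1229!) = 76

Legendre's formula: v_p(n!) = Σ_{k ≥ 1} ⌊n / p^k⌋. For p = 17, n = 1229, the terms are:
  ⌊1229/17^1⌋ = ⌊1229/17⌋ = 72
  ⌊1229/17^2⌋ = ⌊1229/289⌋ = 4
(the next term ⌊1229/17^3⌋ = 0, terminating the sum). Summing: v_17(1229!) = 72 + 4 = 76.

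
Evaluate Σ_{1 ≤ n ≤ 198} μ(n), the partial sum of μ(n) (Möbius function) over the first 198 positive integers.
Σ_{n ≤ 198} μ(n) = -7

Compute μ(n) for each 1 ≤ n ≤ 198: μ(1) = 1, μ(2) = -1, μ(3) = -1, μ(4) = 0, μ(5) = -1, μ(6) = 1, μ(7) = -1, μ(8) = 0, μ(9) = 0, μ(10) = 1, μ(11) = -1, μ(12) = 0, μ(13) = -1, μ(14) = 1, μ(15) = 1, μ(16) = 0, μ(17) = -1, μ(18) = 0, μ(19) = -1, μ(20) = 0, μ(21) = 1, μ(22) = 1, μ(23) = -1, μ(24) = 0, μ(25) = 0, μ(26) = 1, μ(27) = 0, μ(28) = 0, μ(29) = -1, μ(30) = -1, μ(31) = -1, μ(32) = 0, μ(33) = 1, μ(34) = 1, μ(35) = 1, μ(36) = 0, μ(37) = -1, μ(38) = 1, μ(39) = 1, μ(40) = 0, μ(41) = -1, μ(42) = -1, μ(43) = -1, μ(44) = 0, μ(45) = 0, μ(46) = 1, μ(47) = -1, μ(48) = 0, μ(49) = 0, μ(50) = 0, μ(51) = 1, μ(52) = 0, μ(53) = -1, μ(54) = 0, μ(55) = 1, μ(56) = 0, μ(57) = 1, μ(58) = 1, μ(59) = -1, μ(60) = 0, μ(61) = -1, μ(62) = 1, μ(63) = 0, μ(64) = 0, μ(65) = 1, μ(66) = -1, μ(67) = -1, μ(68) = 0, μ(69) = 1, μ(70) = -1, μ(71) = -1, μ(72) = 0, μ(73) = -1, μ(74) = 1, μ(75) = 0, μ(76) = 0, μ(77) = 1, μ(78) = -1, μ(79) = -1, μ(80) = 0, μ(81) = 0, μ(82) = 1, μ(83) = -1, μ(84) = 0, μ(85) = 1, μ(86) = 1, μ(87) = 1, μ(88) = 0, μ(89) = -1, μ(90) = 0, μ(91) = 1, μ(92) = 0, μ(93) = 1, μ(94) = 1, μ(95) = 1, μ(96) = 0, μ(97) = -1, μ(98) = 0, μ(99) = 0, μ(100) = 0, μ(101) = -1, μ(102) = -1, μ(103) = -1, μ(104) = 0, μ(105) = -1, μ(106) = 1, μ(107) = -1, μ(108) = 0, μ(109) = -1, μ(110) = -1, μ(111) = 1, μ(112) = 0, μ(113) = -1, μ(114) = -1, μ(115) = 1, μ(116) = 0, μ(117) = 0, μ(118) = 1, μ(119) = 1, μ(120) = 0, μ(121) = 0, μ(122) = 1, μ(123) = 1, μ(124) = 0, μ(125) = 0, μ(126) = 0, μ(127) = -1, μ(128) = 0, μ(129) = 1, μ(130) = -1, μ(131) = -1, μ(132) = 0, μ(133) = 1, μ(134) = 1, μ(135) = 0, μ(136) = 0, μ(137) = -1, μ(138) = -1, μ(139) = -1, μ(140) = 0, μ(141) = 1, μ(142) = 1, μ(143) = 1, μ(144) = 0, μ(145) = 1, μ(146) = 1, μ(147) = 0, μ(148) = 0, μ(149) = -1, μ(150) = 0, μ(151) = -1, μ(152) = 0, μ(153) = 0, μ(154) = -1, μ(155) = 1, μ(156) = 0, μ(157) = -1, μ(158) = 1, μ(159) = 1, μ(160) = 0, μ(161) = 1, μ(162) = 0, μ(163) = -1, μ(164) = 0, μ(165) = -1, μ(166) = 1, μ(167) = -1, μ(168) = 0, μ(169) = 0, μ(170) = -1, μ(171) = 0, μ(172) = 0, μ(173) = -1, μ(174) = -1, μ(175) = 0, μ(176) = 0, μ(177) = 1, μ(178) = 1, μ(179) = -1, μ(180) = 0, μ(181) = -1, μ(182) = -1, μ(183) = 1, μ(184) = 0, μ(185) = 1, μ(186) = -1, μ(187) = 1, μ(188) = 0, μ(189) = 0, μ(190) = -1, μ(191) = -1, μ(192) = 0, μ(193) = -1, μ(194) = 1, μ(195) = -1, μ(196) = 0, μ(197) = -1, μ(198) = 0. Summing all 198 values: -7. (Mertens function M(x) = Σ_{n ≤ x} μ(n); on average M(x) should be small (PNT ⟺ M(x) = o(x)).)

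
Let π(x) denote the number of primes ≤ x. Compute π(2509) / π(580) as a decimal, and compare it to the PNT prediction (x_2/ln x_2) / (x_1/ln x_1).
π(2509)/π(580) = 368/106 ≈ 3.4717;  PNT prediction ≈ 3.5165.

π(580) = 106 and π(2509) = 368, so π(2509)/π(580) ≈ 3.4717. The PNT-predicted ratio is (2509/ln(2509)) / (580/ln(580)) ≈ 3.5165. The two agree to within a few percent, as expected.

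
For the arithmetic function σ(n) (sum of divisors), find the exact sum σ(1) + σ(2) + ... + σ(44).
Σ_{n ≤ 44} σ(n) = 1608

Compute σ(n) for each 1 ≤ n ≤ 44: σ(1) = 1, σ(2) = 3, σ(3) = 4, σ(4) = 7, σ(5) = 6, σ(6) = 12, σ(7) = 8, σ(8) = 15, σ(9) = 13, σ(10) = 18, σ(11) = 12, σ(12) = 28, σ(13) = 14, σ(14) = 24, σ(15) = 24, σ(16) = 31, σ(17) = 18, σ(18) = 39, σ(19) = 20, σ(20) = 42, σ(21) = 32, σ(22) = 36, σ(23) = 24, σ(24) = 60, σ(25) = 31, σ(26) = 42, σ(27) = 40, σ(28) = 56, σ(29) = 30, σ(30) = 72, σ(31) = 32, σ(32) = 63, σ(33) = 48, σ(34) = 54, σ(35) = 48, σ(36) = 91, σ(37) = 38, σ(38) = 60, σ(39) = 56, σ(40) = 90, σ(41) = 42, σ(42) = 96, σ(43) = 44, σ(44) = 84. Summing all 44 values: 1608. (Average order: Σ_{n ≤ x} σ(n) ~ (π²/12) x². For x = 44, (π²/12)·44² ≈ 1592.30.)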